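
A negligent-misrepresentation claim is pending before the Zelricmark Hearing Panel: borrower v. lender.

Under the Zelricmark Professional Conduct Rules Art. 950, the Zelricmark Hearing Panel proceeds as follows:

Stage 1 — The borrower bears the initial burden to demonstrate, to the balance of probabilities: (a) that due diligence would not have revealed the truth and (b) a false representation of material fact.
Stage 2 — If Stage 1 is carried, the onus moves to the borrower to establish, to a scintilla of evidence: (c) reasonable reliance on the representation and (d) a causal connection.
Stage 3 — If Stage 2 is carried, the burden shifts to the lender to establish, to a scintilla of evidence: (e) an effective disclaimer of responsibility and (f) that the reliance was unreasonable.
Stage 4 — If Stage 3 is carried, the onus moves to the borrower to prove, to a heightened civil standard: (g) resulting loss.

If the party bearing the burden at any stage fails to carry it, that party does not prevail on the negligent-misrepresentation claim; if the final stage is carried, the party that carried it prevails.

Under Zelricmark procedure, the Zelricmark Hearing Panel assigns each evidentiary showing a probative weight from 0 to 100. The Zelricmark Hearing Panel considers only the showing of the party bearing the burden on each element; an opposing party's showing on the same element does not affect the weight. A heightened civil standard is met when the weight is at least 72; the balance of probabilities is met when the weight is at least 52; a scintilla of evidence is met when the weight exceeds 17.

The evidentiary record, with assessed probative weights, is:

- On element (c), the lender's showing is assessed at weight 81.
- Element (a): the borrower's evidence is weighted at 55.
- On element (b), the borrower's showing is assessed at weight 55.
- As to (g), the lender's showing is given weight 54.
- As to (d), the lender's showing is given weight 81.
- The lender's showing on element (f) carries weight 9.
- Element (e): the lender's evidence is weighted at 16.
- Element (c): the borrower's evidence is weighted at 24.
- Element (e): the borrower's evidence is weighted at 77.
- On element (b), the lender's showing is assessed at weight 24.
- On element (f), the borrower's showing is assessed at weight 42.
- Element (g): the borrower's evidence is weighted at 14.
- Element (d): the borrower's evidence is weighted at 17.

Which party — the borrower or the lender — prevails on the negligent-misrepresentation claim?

Stage 1 (borrower, the balance of probabilities, weight is at least 52): (a) 55 ≥ 52 — meets; (b) 55 (lender's 24 disregarded) ≥ 52 — meets.
  Stage 1 carried; the burden remains with the borrower.
Stage 2 (borrower, a scintilla of evidence, weight exceeds 17): (c) 24 (lender's 81 disregarded) > 17 — meets; (d) 17 (lender's 81 disregarded) ≤ 17 — fails.
  Stage 2 not carried; the borrower fails its burden.
So the lender prevails.

lender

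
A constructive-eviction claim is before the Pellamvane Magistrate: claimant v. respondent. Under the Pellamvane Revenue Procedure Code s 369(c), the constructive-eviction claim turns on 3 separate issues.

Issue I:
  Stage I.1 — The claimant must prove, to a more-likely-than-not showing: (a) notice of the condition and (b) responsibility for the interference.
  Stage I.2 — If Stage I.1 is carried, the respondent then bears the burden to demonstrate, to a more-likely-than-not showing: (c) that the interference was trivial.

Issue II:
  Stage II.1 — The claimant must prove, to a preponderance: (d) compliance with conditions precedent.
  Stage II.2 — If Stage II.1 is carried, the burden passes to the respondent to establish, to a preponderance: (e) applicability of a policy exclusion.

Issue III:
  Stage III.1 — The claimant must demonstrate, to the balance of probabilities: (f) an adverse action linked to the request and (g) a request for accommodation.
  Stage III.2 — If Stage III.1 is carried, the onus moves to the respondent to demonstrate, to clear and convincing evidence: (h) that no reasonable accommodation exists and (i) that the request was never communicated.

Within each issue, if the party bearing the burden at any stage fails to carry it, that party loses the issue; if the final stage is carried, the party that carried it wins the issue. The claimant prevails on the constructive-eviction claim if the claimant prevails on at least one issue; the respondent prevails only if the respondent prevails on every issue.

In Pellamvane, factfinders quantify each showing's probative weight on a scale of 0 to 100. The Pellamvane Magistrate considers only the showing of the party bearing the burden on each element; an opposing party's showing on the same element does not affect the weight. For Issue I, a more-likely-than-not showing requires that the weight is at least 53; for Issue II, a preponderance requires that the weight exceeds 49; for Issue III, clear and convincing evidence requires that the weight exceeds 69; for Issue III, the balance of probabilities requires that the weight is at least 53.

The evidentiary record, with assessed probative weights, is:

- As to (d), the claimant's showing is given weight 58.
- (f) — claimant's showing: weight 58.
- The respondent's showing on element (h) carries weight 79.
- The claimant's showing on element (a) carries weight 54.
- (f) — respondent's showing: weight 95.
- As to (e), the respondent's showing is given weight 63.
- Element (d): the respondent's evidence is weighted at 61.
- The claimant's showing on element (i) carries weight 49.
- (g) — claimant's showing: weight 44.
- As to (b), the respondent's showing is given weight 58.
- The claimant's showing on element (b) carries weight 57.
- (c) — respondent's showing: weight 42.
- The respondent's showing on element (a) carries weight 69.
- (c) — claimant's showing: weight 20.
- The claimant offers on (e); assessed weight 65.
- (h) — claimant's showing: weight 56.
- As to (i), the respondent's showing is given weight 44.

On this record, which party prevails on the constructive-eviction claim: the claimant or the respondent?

— Issue I —
At Stage I.1 the claimant must meet a more-likely-than-not showing (weight is at least 53): on (a) the weight is 54 (the respondent's 69 is given no effect), which does reach 53, so (a) meets the standard; on (b) the weight is 57 (the respondent's 58 is given no effect), which does reach 53, so (b) meets the standard.
  Stage I.1 carried; the burden shifts to the respondent.
At Stage I.2 the respondent must meet a more-likely-than-not showing (weight is at least 53): on (c) the weight is 42 (the claimant's 20 is given no effect), which does not reach 53, so (c) does not meet the standard.
  Not every element is met, so the respondent fails to carry Stage I.2.
So the claimant prevails on this issue.
— Issue II —
At Stage II.1 the claimant must meet a preponderance (weight exceeds 49): on (d) the weight is 58 (the respondent's 61 is given no effect), which does exceed 49, so (d) meets the standard.
  The claimant carries Stage II.1; the respondent now bears the burden.
At Stage II.2 the respondent must meet a preponderance (weight exceeds 49): on (e) the weight is 63 (the claimant's 65 is given no effect), > 49, so (e) meets the standard.
  All elements met at the final stage.
All stages carried — the respondent prevails on this issue.
— Issue III —
Stage III.1 — burden on claimant; standard: the balance of probabilities (weight is at least 53).
    (f): 58 (respondent's 95 disregarded) ≥ 53 [met]
    (g): 44 < 53 [not met]
  Not every element is met, so the claimant fails to carry Stage III.1.
So the respondent prevails on this issue.
Per-issue: Issue I → claimant; Issue II → respondent; Issue III → respondent. The claimant must prevail on at least one issue; overall, the claimant prevails.

claimant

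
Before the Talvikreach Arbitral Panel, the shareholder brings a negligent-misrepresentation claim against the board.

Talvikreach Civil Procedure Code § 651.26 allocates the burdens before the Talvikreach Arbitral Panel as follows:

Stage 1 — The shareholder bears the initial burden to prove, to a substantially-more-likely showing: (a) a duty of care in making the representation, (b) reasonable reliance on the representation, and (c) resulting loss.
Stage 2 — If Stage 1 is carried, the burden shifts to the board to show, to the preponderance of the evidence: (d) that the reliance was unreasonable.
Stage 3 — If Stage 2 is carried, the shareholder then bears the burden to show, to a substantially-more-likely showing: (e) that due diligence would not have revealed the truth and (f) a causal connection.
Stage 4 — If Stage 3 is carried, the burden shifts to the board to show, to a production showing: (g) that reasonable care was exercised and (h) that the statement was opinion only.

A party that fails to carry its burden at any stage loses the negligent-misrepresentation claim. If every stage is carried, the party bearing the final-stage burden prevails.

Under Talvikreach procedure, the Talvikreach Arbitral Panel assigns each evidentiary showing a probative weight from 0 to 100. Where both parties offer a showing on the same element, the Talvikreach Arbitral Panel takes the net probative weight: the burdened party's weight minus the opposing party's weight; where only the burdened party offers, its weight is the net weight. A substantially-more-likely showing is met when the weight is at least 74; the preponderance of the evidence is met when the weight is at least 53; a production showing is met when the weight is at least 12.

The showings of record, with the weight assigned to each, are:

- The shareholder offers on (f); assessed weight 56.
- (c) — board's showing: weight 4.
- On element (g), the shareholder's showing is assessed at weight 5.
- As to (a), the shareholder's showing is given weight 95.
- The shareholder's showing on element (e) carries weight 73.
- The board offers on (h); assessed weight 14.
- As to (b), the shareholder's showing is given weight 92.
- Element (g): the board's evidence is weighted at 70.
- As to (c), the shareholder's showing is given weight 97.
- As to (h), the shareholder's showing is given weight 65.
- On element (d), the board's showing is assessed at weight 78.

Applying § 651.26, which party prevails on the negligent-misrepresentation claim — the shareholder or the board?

At Stage 1 the shareholder must meet a substantially-more-likely showing (weight is at least 74): on (a) the weight is 95, ≥ 74, so (a) meets the standard; on (b) the weight is 92, which does reach 74, so (b) meets the standard; on (c) the weight is 97 less the opposing 4 gives net 93, which does reach 74, so (c) meets the standard.
  The shareholder carries Stage 1; the board now bears the burden.
At Stage 2 the board must meet the preponderance of the evidence (weight is at least 53): on (d) the weight is 78, ≥ 53, so (d) meets the standard.
  Stage 2 carried; the burden shifts to the shareholder.
At Stage 3 the shareholder must meet a substantially-more-likely showing (weight is at least 74): on (e) the weight is 73, < 74, so (e) does not meet the standard; on (f) the weight is 56, < 74, so (f) does not meet the standard.
  Not every element is met, so the shareholder fails to carry Stage 3.
The analysis ends at Stage 3; the board prevails.

board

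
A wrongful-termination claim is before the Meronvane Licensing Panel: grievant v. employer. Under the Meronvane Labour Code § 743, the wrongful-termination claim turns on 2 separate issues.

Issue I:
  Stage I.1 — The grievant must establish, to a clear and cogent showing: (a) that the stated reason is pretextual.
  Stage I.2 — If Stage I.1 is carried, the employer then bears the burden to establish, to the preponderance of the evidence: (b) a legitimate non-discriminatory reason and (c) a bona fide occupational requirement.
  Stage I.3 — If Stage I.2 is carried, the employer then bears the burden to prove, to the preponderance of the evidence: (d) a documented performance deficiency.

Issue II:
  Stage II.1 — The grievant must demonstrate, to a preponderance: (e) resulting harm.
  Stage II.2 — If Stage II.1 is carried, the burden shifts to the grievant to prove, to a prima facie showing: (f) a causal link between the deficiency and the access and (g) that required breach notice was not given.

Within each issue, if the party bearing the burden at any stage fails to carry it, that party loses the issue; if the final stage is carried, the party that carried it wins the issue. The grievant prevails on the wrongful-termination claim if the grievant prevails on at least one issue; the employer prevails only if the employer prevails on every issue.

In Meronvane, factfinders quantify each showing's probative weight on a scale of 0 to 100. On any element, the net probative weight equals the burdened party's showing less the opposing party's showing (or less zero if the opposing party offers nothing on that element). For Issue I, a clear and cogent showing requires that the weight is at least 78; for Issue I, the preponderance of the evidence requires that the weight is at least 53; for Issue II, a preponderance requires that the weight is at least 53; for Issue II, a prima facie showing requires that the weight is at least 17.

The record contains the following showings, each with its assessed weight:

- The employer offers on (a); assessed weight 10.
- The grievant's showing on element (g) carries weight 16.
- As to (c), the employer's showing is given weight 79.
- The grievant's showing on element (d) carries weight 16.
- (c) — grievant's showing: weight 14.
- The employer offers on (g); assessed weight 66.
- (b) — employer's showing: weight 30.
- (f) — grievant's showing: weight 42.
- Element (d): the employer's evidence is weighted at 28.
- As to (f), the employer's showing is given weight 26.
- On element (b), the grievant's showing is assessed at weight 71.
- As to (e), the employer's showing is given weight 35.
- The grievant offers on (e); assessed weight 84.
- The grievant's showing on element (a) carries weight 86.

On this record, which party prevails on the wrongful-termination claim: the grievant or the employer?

employer

— Issue I —
Stage I.1 — burden on grievant; standard: a clear and cogent showing (weight is at least 78).
    (a): 86 − 10 = 76 < 78 [not met]
  Not every element is met, so the grievant fails to carry Stage I.1.
The employer prevails on this issue.
— Issue II —
Stage II.1 (grievant, a preponderance, weight is at least 53): (e) net 84−35=49 < 53 — fails.
  Not every element is met, so the grievant fails to carry Stage II.1.
So the employer prevails on this issue.
Per-issue: Issue I → employer; Issue II → employer. The grievant must prevail on at least one issue; overall, the employer prevails.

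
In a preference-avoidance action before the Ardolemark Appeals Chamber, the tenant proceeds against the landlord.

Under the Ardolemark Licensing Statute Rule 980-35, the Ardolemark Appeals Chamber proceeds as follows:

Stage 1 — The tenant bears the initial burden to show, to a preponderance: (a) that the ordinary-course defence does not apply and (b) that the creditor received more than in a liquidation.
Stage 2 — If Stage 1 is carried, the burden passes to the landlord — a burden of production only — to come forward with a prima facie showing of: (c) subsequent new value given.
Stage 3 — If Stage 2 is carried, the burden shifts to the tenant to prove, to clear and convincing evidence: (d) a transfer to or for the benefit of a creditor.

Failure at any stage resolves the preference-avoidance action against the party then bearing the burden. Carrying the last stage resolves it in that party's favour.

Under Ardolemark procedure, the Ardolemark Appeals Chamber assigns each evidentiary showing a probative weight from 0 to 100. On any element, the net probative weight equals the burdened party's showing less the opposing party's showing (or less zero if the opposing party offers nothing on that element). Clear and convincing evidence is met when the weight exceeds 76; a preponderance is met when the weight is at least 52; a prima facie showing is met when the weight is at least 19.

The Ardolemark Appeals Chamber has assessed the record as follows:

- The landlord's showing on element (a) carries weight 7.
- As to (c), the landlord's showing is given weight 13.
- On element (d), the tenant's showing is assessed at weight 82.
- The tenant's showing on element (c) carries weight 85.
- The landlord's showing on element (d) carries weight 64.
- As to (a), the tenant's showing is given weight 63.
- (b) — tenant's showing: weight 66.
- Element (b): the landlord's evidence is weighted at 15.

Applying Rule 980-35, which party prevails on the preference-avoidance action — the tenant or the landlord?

landlord

Stage 1 (tenant, a preponderance, weight is at least 52): (a) net 63−7=56 ≥ 52 — meets; (b) net 66−15=51 < 52 — fails.
  Not every element is met, so the tenant fails to carry Stage 1.
The landlord prevails.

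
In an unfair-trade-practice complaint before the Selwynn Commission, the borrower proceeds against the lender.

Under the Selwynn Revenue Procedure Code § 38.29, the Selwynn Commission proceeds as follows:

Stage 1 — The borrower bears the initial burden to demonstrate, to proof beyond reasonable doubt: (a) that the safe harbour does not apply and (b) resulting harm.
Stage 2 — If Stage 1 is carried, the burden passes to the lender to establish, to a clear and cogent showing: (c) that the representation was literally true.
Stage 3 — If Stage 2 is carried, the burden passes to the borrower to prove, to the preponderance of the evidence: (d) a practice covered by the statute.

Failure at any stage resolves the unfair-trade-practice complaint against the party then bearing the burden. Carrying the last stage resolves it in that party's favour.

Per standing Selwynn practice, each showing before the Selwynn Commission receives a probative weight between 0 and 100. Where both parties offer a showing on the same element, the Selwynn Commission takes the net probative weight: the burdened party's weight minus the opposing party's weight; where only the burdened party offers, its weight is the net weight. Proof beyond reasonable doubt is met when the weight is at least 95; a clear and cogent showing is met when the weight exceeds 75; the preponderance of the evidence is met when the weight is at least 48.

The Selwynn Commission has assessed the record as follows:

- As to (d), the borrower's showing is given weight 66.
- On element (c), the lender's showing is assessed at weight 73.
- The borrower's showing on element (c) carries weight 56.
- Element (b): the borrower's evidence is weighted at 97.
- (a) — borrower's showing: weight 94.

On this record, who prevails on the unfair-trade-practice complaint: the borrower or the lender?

Stage 1 — burden on borrower; standard: proof beyond reasonable doubt (weight is at least 95).
    (a): 94 < 95 [not met]
    (b): 97 ≥ 95 [met]
  The borrower does not carry Stage 1.
So the lender prevails.

lender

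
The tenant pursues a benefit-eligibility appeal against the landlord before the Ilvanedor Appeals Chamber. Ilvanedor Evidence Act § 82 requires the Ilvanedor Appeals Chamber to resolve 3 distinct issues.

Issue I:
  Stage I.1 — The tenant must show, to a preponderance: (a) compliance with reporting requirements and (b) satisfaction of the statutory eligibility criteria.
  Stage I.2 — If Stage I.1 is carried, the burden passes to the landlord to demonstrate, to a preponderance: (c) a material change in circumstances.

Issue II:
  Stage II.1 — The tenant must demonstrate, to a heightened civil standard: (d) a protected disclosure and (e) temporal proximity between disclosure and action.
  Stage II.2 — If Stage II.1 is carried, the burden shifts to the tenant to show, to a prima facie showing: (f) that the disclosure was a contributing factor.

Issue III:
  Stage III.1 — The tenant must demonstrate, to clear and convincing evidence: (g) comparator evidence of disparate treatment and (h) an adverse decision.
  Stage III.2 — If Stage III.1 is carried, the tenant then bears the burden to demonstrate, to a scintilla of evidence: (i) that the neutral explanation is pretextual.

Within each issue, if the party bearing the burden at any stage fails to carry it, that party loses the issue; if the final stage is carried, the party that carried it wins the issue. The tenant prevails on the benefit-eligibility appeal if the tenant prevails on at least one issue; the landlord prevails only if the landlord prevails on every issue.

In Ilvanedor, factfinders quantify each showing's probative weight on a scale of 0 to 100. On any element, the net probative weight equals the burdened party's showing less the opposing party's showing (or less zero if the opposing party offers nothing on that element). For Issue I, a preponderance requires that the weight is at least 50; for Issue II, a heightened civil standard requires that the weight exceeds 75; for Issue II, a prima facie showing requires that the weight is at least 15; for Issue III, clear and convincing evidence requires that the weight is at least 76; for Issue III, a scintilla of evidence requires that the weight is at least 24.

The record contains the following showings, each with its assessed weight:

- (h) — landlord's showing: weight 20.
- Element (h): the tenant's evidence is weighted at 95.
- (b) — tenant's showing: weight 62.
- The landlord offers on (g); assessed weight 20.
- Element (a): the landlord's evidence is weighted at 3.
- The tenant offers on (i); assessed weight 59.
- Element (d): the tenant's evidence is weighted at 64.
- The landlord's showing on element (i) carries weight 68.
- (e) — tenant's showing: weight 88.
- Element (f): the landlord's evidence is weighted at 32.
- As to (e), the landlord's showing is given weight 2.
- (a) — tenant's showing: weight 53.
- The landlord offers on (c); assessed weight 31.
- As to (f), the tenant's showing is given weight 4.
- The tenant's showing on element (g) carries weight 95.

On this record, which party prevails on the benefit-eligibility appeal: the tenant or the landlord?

— Issue I —
At Stage I.1 the tenant must meet a preponderance (weight is at least 50): on (a) the weight is 53 less the opposing 3 gives net 50, ≥ 50, so (a) meets the standard; on (b) the weight is 62, which does reach 50, so (b) meets the standard.
  The tenant carries Stage I.1; the landlord now bears the burden.
At Stage I.2 the landlord must meet a preponderance (weight is at least 50): on (c) the weight is 31, < 50, so (c) does not meet the standard.
  Stage I.2 not carried; the landlord fails its burden.
The analysis ends at Stage I.2; the tenant prevails on this issue.
— Issue II —
Stage II.1 — burden on tenant; standard: a heightened civil standard (weight exceeds 75).
    (d): 64 ≤ 75 [not met]
    (e): 88 − 2 = 86 > 75 [met]
  Not every element is met, so the tenant fails to carry Stage II.1.
The analysis ends at Stage II.1; the landlord prevails on this issue.
— Issue III —
Stage III.1 — burden on tenant; standard: clear and convincing evidence (weight is at least 76).
    (g): 95 − 20 = 75 < 76 [not met]
    (h): 95 − 20 = 75 < 76 [not met]
  Stage III.1 not carried; the tenant fails its burden.
The analysis ends at Stage III.1; the landlord prevails on this issue.
Per-issue: Issue I → tenant; Issue II → landlord; Issue III → landlord. The tenant must prevail on at least one issue; overall, the tenant prevails.

tenant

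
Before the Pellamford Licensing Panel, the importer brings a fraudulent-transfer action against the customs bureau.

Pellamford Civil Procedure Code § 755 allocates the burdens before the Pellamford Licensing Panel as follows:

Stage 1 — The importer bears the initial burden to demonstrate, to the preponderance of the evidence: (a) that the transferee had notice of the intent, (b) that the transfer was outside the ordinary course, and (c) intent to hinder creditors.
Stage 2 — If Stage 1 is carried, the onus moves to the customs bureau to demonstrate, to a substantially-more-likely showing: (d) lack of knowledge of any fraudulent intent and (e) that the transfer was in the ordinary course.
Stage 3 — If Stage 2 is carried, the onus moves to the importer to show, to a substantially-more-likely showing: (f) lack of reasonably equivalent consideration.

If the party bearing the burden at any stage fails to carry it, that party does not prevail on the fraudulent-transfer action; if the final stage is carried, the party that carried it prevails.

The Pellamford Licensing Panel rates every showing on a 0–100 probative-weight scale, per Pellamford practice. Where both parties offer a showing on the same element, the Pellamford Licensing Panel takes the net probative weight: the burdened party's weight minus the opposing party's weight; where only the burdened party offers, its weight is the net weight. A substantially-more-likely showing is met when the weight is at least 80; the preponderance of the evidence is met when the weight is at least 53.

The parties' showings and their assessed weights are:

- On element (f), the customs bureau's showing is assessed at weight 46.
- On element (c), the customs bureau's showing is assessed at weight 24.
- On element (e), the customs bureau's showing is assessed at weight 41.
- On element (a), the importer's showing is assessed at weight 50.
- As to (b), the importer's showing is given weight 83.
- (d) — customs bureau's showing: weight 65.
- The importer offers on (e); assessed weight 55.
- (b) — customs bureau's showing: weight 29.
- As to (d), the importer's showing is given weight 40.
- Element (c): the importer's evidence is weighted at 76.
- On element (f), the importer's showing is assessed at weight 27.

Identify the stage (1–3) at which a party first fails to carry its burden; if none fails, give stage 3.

Stage 1 — burden on importer; standard: the preponderance of the evidence (weight is at least 53).
    (a): 50 < 53 [not met]
    (b): 83 − 29 = 54 ≥ 53 [met]
    (c): 76 − 24 = 52 < 53 [not met]
  Stage 1 not carried; the importer fails its burden.
The customs bureau prevails.

stage 1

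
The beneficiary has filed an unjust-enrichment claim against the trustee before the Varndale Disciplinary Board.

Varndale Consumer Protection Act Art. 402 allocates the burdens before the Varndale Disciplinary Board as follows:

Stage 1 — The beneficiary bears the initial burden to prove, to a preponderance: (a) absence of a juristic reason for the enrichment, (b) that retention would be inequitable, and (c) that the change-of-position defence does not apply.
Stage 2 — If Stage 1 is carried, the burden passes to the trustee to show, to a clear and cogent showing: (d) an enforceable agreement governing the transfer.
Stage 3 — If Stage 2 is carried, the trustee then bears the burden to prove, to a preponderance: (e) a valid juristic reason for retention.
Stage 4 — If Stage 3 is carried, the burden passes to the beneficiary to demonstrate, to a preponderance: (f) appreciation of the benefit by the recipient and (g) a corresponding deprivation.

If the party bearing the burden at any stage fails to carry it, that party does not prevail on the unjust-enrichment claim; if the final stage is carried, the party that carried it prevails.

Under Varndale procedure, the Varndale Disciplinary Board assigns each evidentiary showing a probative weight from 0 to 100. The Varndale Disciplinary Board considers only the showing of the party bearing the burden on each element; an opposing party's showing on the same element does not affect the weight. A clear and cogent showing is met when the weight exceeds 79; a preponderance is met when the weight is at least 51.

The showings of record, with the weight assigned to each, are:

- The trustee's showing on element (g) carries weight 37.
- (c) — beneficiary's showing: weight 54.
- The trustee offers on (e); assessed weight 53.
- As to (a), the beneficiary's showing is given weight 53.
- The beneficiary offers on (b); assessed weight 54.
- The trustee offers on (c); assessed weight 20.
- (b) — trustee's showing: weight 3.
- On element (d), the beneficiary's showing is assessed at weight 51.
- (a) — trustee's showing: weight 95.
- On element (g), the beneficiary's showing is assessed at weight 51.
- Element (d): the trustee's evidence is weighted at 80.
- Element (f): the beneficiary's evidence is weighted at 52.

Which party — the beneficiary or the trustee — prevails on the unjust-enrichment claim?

At Stage 1 the beneficiary must meet a preponderance (weight is at least 51): on (a) the weight is 53 (the trustee's 95 is given no effect), ≥ 51, so (a) meets the standard; on (b) the weight is 54 (the trustee's 3 is given no effect), ≥ 51, so (b) meets the standard; on (c) the weight is 54 (the trustee's 20 is given no effect), ≥ 51, so (c) meets the standard.
  Stage 1 is satisfied; the onus moves to the trustee.
At Stage 2 the trustee must meet a clear and cogent showing (weight exceeds 79): on (d) the weight is 80 (the beneficiary's 51 is given no effect), > 79, so (d) meets the standard.
  All elements met. The trustee retains the burden for Stage 3.
At Stage 3 the trustee must meet a preponderance (weight is at least 51): on (e) the weight is 53, which does reach 51, so (e) meets the standard.
  Stage 3 carried; the burden shifts to the beneficiary.
At Stage 4 the beneficiary must meet a preponderance (weight is at least 51): on (f) the weight is 52, which does reach 51, so (f) meets the standard; on (g) the weight is 51 (the trustee's 37 is given no effect), ≥ 51, so (g) meets the standard.
  Stage 4 carried; the final stage is satisfied.
With every stage satisfied, the beneficiary prevails.

beneficiary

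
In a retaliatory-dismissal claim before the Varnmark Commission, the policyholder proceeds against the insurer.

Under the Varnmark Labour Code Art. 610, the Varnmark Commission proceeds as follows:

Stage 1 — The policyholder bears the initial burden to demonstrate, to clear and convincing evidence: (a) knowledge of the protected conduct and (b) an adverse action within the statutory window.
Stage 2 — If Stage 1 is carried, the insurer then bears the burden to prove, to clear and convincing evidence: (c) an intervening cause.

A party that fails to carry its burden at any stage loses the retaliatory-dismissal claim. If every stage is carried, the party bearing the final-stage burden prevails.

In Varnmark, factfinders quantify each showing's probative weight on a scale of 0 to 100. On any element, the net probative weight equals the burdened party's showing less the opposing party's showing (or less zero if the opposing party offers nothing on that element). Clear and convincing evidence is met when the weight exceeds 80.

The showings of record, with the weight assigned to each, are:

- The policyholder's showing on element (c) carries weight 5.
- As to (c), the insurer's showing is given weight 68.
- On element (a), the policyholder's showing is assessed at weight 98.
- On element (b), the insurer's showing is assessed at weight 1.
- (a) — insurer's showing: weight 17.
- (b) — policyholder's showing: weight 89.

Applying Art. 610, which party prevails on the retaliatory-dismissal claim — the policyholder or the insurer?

policyholder

Stage 1 — burden on policyholder; standard: clear and convincing evidence (weight exceeds 80).
    (a): 98 − 17 = 81 > 80 [met]
    (b): 89 − 1 = 88 > 80 [met]
  The policyholder carries Stage 1; the insurer now bears the burden.
Stage 2 — burden on insurer; standard: clear and convincing evidence (weight exceeds 80).
    (c): 68 − 5 = 63 ≤ 80 [not met]
  Stage 2 not carried; the insurer fails its burden.
So the policyholder prevails.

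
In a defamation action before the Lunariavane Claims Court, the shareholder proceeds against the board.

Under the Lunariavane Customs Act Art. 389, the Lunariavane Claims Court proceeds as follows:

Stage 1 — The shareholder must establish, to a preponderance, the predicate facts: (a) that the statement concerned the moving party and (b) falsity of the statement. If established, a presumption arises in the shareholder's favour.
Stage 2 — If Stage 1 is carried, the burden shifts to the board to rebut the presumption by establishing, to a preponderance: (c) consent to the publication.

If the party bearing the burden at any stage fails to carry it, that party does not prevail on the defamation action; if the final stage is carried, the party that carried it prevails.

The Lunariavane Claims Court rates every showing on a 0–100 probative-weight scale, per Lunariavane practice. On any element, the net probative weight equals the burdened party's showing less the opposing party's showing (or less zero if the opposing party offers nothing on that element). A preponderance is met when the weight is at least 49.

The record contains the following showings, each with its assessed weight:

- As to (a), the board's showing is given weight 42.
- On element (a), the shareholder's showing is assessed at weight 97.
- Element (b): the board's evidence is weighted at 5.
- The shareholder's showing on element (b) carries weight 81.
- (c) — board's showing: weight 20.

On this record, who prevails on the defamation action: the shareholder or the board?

shareholder

Stage 1 (shareholder, a preponderance, weight is at least 49): (a) net 97−42=55 ≥ 49 — meets; (b) net 81−5=76 ≥ 49 — meets.
  The shareholder carries Stage 1; the board now bears the burden.
Stage 2 (board, a preponderance, weight is at least 49): (c) 20 < 49 — fails.
  Not every element is met, so the board fails to carry Stage 2.
The shareholder prevails.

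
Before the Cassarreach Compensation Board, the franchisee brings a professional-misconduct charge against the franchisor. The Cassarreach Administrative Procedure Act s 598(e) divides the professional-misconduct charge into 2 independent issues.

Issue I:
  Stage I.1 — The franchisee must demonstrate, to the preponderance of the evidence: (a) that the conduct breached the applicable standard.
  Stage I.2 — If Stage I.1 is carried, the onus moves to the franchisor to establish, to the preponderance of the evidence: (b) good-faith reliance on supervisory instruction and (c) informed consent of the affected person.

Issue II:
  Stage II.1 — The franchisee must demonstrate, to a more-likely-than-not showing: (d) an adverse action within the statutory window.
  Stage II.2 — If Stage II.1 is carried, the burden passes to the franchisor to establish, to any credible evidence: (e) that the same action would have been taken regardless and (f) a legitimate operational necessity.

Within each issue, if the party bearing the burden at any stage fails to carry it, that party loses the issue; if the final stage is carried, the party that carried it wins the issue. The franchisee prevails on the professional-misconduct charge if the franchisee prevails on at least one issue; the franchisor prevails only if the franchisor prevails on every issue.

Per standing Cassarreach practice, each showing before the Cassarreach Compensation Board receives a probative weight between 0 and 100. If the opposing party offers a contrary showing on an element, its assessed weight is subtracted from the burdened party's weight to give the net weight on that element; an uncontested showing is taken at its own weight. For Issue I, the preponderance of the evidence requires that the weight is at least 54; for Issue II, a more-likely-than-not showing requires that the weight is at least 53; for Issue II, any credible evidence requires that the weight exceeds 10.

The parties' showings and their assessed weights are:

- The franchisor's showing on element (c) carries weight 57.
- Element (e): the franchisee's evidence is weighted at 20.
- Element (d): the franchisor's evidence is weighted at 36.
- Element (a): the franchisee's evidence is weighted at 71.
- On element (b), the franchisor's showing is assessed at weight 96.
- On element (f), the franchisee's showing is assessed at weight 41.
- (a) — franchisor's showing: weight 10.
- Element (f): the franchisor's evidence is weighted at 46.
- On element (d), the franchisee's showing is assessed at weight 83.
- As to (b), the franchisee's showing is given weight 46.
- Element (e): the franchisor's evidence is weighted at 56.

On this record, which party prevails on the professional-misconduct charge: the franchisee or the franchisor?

franchisee

— Issue I —
At Stage I.1 the franchisee must meet the preponderance of the evidence (weight is at least 54): on (a) the weight is 71 less the opposing 10 gives net 61, which does reach 54, so (a) meets the standard.
  The franchisee carries Stage I.1; the franchisor now bears the burden.
At Stage I.2 the franchisor must meet the preponderance of the evidence (weight is at least 54): on (b) the weight is 96 less the opposing 46 gives net 50, which does not reach 54, so (b) does not meet the standard; on (c) the weight is 57, ≥ 54, so (c) meets the standard.
  The franchisor does not carry Stage I.2.
The franchisee prevails on this issue.
— Issue II —
Stage II.1 — burden on franchisee; standard: a more-likely-than-not showing (weight is at least 53).
    (d): 83 − 36 = 47 < 53 [not met]
  Stage II.1 not carried; the franchisee fails its burden.
The franchisor prevails on this issue.
Per-issue: Issue I → franchisee; Issue II → franchisor. The franchisee must prevail on at least one issue; overall, the franchisee prevails.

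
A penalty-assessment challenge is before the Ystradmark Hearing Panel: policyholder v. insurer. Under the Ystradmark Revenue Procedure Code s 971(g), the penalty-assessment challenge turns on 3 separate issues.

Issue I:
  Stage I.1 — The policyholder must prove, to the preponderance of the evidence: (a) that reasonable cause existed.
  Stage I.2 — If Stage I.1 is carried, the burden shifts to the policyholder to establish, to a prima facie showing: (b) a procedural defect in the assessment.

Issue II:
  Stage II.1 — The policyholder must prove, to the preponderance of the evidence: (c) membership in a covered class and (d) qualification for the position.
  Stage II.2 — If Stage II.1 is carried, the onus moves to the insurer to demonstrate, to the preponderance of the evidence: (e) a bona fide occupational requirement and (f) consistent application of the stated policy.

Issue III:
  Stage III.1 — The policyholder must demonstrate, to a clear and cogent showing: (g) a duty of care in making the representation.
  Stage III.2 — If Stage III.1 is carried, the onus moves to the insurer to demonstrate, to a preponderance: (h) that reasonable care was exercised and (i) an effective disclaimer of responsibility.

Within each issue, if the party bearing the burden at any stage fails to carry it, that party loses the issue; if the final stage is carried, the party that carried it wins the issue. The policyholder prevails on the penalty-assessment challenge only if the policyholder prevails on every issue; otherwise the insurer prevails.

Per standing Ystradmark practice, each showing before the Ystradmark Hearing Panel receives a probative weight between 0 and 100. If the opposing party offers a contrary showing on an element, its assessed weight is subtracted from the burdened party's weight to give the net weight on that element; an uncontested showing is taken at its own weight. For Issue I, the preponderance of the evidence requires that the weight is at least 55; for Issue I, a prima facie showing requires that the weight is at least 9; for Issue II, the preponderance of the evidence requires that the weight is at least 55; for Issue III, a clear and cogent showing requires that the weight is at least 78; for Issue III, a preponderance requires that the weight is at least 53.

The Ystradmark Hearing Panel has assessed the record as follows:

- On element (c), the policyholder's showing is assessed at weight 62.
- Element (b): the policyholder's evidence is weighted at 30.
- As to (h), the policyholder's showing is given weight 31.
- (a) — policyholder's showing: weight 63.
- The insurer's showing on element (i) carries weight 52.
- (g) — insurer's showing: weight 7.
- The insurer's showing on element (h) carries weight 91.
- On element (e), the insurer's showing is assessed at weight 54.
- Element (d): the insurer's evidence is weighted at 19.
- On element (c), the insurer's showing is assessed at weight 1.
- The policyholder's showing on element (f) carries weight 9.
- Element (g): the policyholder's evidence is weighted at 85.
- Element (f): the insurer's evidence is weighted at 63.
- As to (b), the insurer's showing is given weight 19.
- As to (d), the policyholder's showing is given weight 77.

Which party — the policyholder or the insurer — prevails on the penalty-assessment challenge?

policyholder

— Issue I —
At Stage I.1 the policyholder must meet the preponderance of the evidence (weight is at least 55): on (a) the weight is 63, ≥ 55, so (a) meets the standard.
  Stage I.1 is satisfied; the policyholder continues to bear the burden.
At Stage I.2 the policyholder must meet a prima facie showing (weight is at least 9): on (b) the weight is 30 less the opposing 19 gives net 11, ≥ 9, so (b) meets the standard.
  Stage I.2 carried; the final stage is satisfied.
With every stage satisfied, the policyholder prevails on this issue.
— Issue II —
Stage II.1 (policyholder, the preponderance of the evidence, weight is at least 55): (c) net 62−1=61 ≥ 55 — meets; (d) net 77−19=58 ≥ 55 — meets.
  All elements met. The burden passes to the insurer.
Stage II.2 (insurer, the preponderance of the evidence, weight is at least 55): (e) 54 < 55 — fails; (f) net 63−9=54 < 55 — fails.
  Stage II.2 not carried; the insurer fails its burden.
The policyholder prevails on this issue.
— Issue III —
Stage III.1 — burden on policyholder; standard: a clear and cogent showing (weight is at least 78).
    (g): 85 − 7 = 78 ≥ 78 [met]
  Stage III.1 is satisfied; the onus moves to the insurer.
Stage III.2 — burden on insurer; standard: a preponderance (weight is at least 53).
    (h): 91 − 31 = 60 ≥ 53 [met]
    (i): 52 < 53 [not met]
  Not every element is met, so the insurer fails to carry Stage III.2.
So the policyholder prevails on this issue.
Per-issue: Issue I → policyholder; Issue II → policyholder; Issue III → policyholder. The policyholder must prevail on every issue; overall, the policyholder prevails.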